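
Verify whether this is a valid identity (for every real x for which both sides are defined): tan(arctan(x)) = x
Yes, this is an identity.

Claim: tan(arctan(x)) = x.
Reasoning: For every real x, arctan(x) is by definition the angle in (-π/2, π/2) whose tangent equals x. Taking the tangent of that angle returns x.
So the two sides agree for every real x for which both sides are defined.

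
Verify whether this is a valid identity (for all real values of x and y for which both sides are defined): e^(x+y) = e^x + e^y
No, this is NOT an identity.

Claim: e^(x+y) = e^x + e^y.
Test a specific point where both sides are defined: x = -3, y = -3.
LHS = e^(x+y) ≈ 0.0025
RHS = e^x + e^y ≈ 0.0996
Since 0.0025 ≠ 0.0996, the equation fails at this point, so it cannot hold for all real values of x and y for which both sides are defined.
The correct rule is e^(x+y) = e^x · e^y (a product, not a sum).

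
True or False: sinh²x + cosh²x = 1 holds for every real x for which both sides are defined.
False.

Claim: sinh²x + cosh²x = 1.
Test a specific point where both sides are defined: x = 3/2.
LHS = sinh²x + cosh²x ≈ 10.0677
RHS = 1 ≈ 1.0000
Since 10.0677 ≠ 1.0000, the equation fails at this point, so it cannot hold for every real x for which both sides are defined.
The correct hyperbolic identity is cosh²x - sinh²x = 1 (a difference); the sum sinh²x + cosh²x equals cosh(2x).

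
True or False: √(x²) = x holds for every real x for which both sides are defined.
Claim: √(x²) = x.
Test a specific point where both sides are defined: x = -2.
LHS = √(x²) ≈ 2.0000
RHS = x ≈ -2.0000
Since 2.0000 ≠ -2.0000, the equation fails at this point, so it cannot hold for every real x for which both sides are defined.
√(x²) = |x|, which differs from x whenever x < 0 (both sides are defined for every real x).

Conclusion: False.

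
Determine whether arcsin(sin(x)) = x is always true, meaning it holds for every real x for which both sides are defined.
Claim: arcsin(sin(x)) = x.
Test a specific point where both sides are defined: x = 3π/4.
LHS = arcsin(sin(x)) ≈ 0.7854
RHS = x ≈ 2.3562
Since 0.7854 ≠ 2.3562, the equation fails at this point, so it cannot hold for every real x for which both sides are defined.
arcsin only returns values in [-π/2, π/2], so arcsin(sin(x)) = x holds only for x in that interval, not for all real x.

Conclusion: No, this is NOT an identity.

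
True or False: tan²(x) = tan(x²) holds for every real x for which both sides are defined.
False.

Claim: tan²(x) = tan(x²).
Test a specific point where both sides are defined: x = -π/3.
LHS = tan²(x) ≈ 3.0000
RHS = tan(x²) ≈ 1.9485
Since 3.0000 ≠ 1.9485, the equation fails at this point, so it cannot hold for every real x for which both sides are defined.
tan²(x) means (tan x)², squaring the output; tan(x²) squares the input. These are different functions.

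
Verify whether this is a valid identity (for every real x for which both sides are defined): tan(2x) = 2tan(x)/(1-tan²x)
Yes, this is an identity.

Claim: tan(2x) = 2tan(x)/(1-tan²x).
Reasoning: tan(2x) = sin(2x)/cos(2x) = 2sin(x)cos(x) / (cos²x - sin²x). Divide numerator and denominator by cos²x: 2tan(x) / (1 - tan²x).
So the two sides agree for every real x for which both sides are defined.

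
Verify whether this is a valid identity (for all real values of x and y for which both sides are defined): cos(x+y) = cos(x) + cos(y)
Claim: cos(x+y) = cos(x) + cos(y).
Test a specific point where both sides are defined: x = π, y = -π/4.
LHS = cos(x+y) ≈ -0.7071
RHS = cos(x) + cos(y) ≈ -0.2929
Since -0.7071 ≠ -0.2929, the equation fails at this point, so it cannot hold for all real values of x and y for which both sides are defined.
The correct expansion is cos(x+y) = cos(x)cos(y) - sin(x)sin(y); cosine is not additive.

Conclusion: No, this is NOT an identity.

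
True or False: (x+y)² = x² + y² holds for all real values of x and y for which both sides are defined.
Claim: (x+y)² = x² + y².
Test a specific point where both sides are defined: x = -2, y = 3.
LHS = (x+y)² ≈ 1.0000
RHS = x² + y² ≈ 13.0000
Since 1.0000 ≠ 13.0000, the equation fails at this point, so it cannot hold for all real values of x and y for which both sides are defined.
The correct expansion is (x+y)² = x² + 2xy + y²; the cross term 2xy is missing.

Conclusion: False.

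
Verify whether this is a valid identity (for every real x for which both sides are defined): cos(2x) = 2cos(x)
Claim: cos(2x) = 2cos(x).
Test a specific point where both sides are defined: x = π/6.
LHS = cos(2x) ≈ 0.5000
RHS = 2cos(x) ≈ 1.7321
Since 0.5000 ≠ 1.7321, the equation fails at this point, so it cannot hold for every real x for which both sides are defined.
The correct double-angle formula is cos(2x) = cos²x - sin²x.

Conclusion: No, this is NOT an identity.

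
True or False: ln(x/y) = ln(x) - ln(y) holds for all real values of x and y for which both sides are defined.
Claim: ln(x/y) = ln(x) - ln(y).
Reasoning: Both sides are simultaneously defined only when x, y > 0. Write x = e^p, y = e^q. Then x/y = e^(p-q), so ln(x/y) = p - q = ln(x) - ln(y).
So the two sides agree for all real values of x and y for which both sides are defined.

Conclusion: True.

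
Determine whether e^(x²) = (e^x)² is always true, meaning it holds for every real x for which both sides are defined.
Claim: e^(x²) = (e^x)².
Test a specific point where both sides are defined: x = 3.
LHS = e^(x²) ≈ 8103.0839
RHS = (e^x)² ≈ 403.4288
Since 8103.0839 ≠ 403.4288, the equation fails at this point, so it cannot hold for every real x for which both sides are defined.
(e^x)² = e^(2x), and 2x ≠ x² in general.

Conclusion: No, this is NOT an identity.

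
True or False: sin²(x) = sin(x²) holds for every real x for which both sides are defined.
False.

Claim: sin²(x) = sin(x²).
Test a specific point where both sides are defined: x = π.
LHS = sin²(x) ≈ 0.0000
RHS = sin(x²) ≈ -0.4303
Since 0.0000 ≠ -0.4303, the equation fails at this point, so it cannot hold for every real x for which both sides are defined.
sin²(x) means (sin x)², squaring the output; sin(x²) squares the input. These are different functions.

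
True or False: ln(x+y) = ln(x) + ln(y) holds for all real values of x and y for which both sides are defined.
Claim: ln(x+y) = ln(x) + ln(y).
Test a specific point where both sides are defined: x = 5, y = 1.
LHS = ln(x+y) ≈ 1.7918
RHS = ln(x) + ln(y) ≈ 1.6094
Since 1.7918 ≠ 1.6094, the equation fails at this point, so it cannot hold for all real values of x and y for which both sides are defined.
ln(x) + ln(y) = ln(xy), not ln(x+y).

Conclusion: False.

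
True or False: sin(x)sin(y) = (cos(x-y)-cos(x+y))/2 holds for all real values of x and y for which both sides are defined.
True.

Claim: sin(x)sin(y) = (cos(x-y)-cos(x+y))/2.
Reasoning: cos(x-y) = cos(x)cos(y) + sin(x)sin(y) and cos(x+y) = cos(x)cos(y) - sin(x)sin(y). Subtracting, cos(x-y) - cos(x+y) = 2sin(x)sin(y); divide by 2.
So the two sides agree for all real values of x and y for which both sides are defined.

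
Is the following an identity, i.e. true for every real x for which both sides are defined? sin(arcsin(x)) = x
Yes, this is an identity.

Claim: sin(arcsin(x)) = x.
Reasoning: For -1 ≤ x ≤ 1 (where arcsin is defined), arcsin(x) is by definition an angle whose sine equals x. Taking the sine of that angle returns x. (Note the other order, arcsin(sin x) = x, is NOT an identity.)
So the two sides agree for every real x for which both sides are defined.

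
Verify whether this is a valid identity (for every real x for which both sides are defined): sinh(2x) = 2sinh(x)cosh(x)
Claim: sinh(2x) = 2sinh(x)cosh(x).
Reasoning: 2sinh(x)cosh(x) = 2 · (e^x - e^-x)/2 · (e^x + e^-x)/2 = (e^(2x) - e^(-2x))/2 = sinh(2x).
So the two sides agree for every real x for which both sides are defined.

Conclusion: Yes, this is an identity.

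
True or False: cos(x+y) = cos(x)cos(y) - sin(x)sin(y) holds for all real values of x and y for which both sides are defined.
Claim: cos(x+y) = cos(x)cos(y) - sin(x)sin(y).
Reasoning: By Euler's formula e^(i(x+y)) = e^(ix)·e^(iy) = (cos x + i·sin x)(cos y + i·sin y). The real part of the left side is cos(x+y); the real part of the product is cos(x)cos(y) - sin(x)sin(y) (since i·i = -1).
So the two sides agree for all real values of x and y for which both sides are defined.

Conclusion: True.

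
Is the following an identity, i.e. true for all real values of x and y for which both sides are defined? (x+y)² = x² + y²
No, this is NOT an identity.

Claim: (x+y)² = x² + y².
Test a specific point where both sides are defined: x = 1/2, y = 3/2.
LHS = (x+y)² ≈ 4.0000
RHS = x² + y² ≈ 2.5000
Since 4.0000 ≠ 2.5000, the equation fails at this point, so it cannot hold for all real values of x and y for which both sides are defined.
The correct expansion is (x+y)² = x² + 2xy + y²; the cross term 2xy is missing.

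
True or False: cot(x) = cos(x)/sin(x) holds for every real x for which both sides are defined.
True.

Claim: cot(x) = cos(x)/sin(x).
Reasoning: cot(x) is defined as 1/tan(x) = 1/(sin(x)/cos(x)) = cos(x)/sin(x), wherever sin(x) ≠ 0.
So the two sides agree for every real x for which both sides are defined.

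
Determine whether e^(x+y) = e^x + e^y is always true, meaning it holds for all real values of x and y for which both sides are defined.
Claim: e^(x+y) = e^x + e^y.
Test a specific point where both sides are defined: x = 5, y = 3/2.
LHS = e^(x+y) ≈ 665.1416
RHS = e^x + e^y ≈ 152.8948
Since 665.1416 ≠ 152.8948, the equation fails at this point, so it cannot hold for all real values of x and y for which both sides are defined.
The correct rule is e^(x+y) = e^x · e^y (a product, not a sum).

Conclusion: No, this is NOT an identity.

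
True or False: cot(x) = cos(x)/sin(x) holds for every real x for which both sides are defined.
True.

Claim: cot(x) = cos(x)/sin(x).
Reasoning: cot(x) is defined as 1/tan(x) = 1/(sin(x)/cos(x)) = cos(x)/sin(x), wherever sin(x) ≠ 0.
So the two sides agree for every real x for which both sides are defined.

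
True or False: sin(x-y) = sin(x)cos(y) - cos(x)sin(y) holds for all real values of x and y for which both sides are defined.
True.

Claim: sin(x-y) = sin(x)cos(y) - cos(x)sin(y).
Reasoning: Replace y by -y in sin(x+y) = sin(x)cos(y) + cos(x)sin(y) and use cos(-y) = cos(y), sin(-y) = -sin(y): sin(x-y) = sin(x)cos(y) - cos(x)sin(y).
So the two sides agree for all real values of x and y for which both sides are defined.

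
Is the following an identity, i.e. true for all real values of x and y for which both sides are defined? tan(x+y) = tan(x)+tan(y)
No, this is NOT an identity.

Claim: tan(x+y) = tan(x)+tan(y).
Test a specific point where both sides are defined: x = -π/6, y = π/4.
LHS = tan(x+y) ≈ 0.2679
RHS = tan(x)+tan(y) ≈ 0.4226
Since 0.2679 ≠ 0.4226, the equation fails at this point, so it cannot hold for all real values of x and y for which both sides are defined.
The correct formula is tan(x+y) = (tan(x) + tan(y))/(1 - tan(x)tan(y)).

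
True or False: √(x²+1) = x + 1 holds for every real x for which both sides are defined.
Claim: √(x²+1) = x + 1.
Test a specific point where both sides are defined: x = 1.
LHS = √(x²+1) ≈ 1.4142
RHS = x + 1 ≈ 2.0000
Since 1.4142 ≠ 2.0000, the equation fails at this point, so it cannot hold for every real x for which both sides are defined.
(x+1)² = x² + 2x + 1 ≠ x² + 1 unless x = 0.

Conclusion: False.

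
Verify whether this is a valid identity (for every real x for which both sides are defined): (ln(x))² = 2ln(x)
Claim: (ln(x))² = 2ln(x).
Test a specific point where both sides are defined: x = 3/2.
LHS = (ln(x))² ≈ 0.1644
RHS = 2ln(x) ≈ 0.8109
Since 0.1644 ≠ 0.8109, the equation fails at this point, so it cannot hold for every real x for which both sides are defined.
2ln(x) equals ln(x²), which is not the same as (ln x)².

Conclusion: No, this is NOT an identity.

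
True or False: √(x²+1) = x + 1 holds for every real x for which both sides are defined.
False.

Claim: √(x²+1) = x + 1.
Test a specific point where both sides are defined: x = 4.
LHS = √(x²+1) ≈ 4.1231
RHS = x + 1 ≈ 5.0000
Since 4.1231 ≠ 5.0000, the equation fails at this point, so it cannot hold for every real x for which both sides are defined.
(x+1)² = x² + 2x + 1 ≠ x² + 1 unless x = 0.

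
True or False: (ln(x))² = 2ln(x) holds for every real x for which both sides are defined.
Claim: (ln(x))² = 2ln(x).
Test a specific point where both sides are defined: x = 1/2.
LHS = (ln(x))² ≈ 0.4805
RHS = 2ln(x) ≈ -1.3863
Since 0.4805 ≠ -1.3863, the equation fails at this point, so it cannot hold for every real x for which both sides are defined.
2ln(x) equals ln(x²), which is not the same as (ln x)².

Conclusion: False.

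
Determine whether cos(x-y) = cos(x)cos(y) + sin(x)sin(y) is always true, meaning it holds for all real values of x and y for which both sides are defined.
Yes, this is an identity.

Claim: cos(x-y) = cos(x)cos(y) + sin(x)sin(y).
Reasoning: Replace y by -y in cos(x+y) = cos(x)cos(y) - sin(x)sin(y) and use cos(-y) = cos(y), sin(-y) = -sin(y): cos(x-y) = cos(x)cos(y) + sin(x)sin(y).
So the two sides agree for all real values of x and y for which both sides are defined.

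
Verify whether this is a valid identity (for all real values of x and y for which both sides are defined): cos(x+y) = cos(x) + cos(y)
Claim: cos(x+y) = cos(x) + cos(y).
Test a specific point where both sides are defined: x = π/4, y = π/2.
LHS = cos(x+y) ≈ -0.7071
RHS = cos(x) + cos(y) ≈ 0.7071
Since -0.7071 ≠ 0.7071, the equation fails at this point, so it cannot hold for all real values of x and y for which both sides are defined.
The correct expansion is cos(x+y) = cos(x)cos(y) - sin(x)sin(y); cosine is not additive.

Conclusion: No, this is NOT an identity.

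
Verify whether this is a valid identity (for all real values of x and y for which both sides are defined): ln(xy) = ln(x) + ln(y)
Yes, this is an identity.

Claim: ln(xy) = ln(x) + ln(y).
Reasoning: Both sides are simultaneously defined only when x, y > 0. Write x = e^p, y = e^q (p = ln x, q = ln y). Then xy = e^p · e^q = e^(p+q), so ln(xy) = p + q = ln(x) + ln(y).
So the two sides agree for all real values of x and y for which both sides are defined.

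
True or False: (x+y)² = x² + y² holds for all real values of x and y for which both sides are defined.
False.

Claim: (x+y)² = x² + y².
Test a specific point where both sides are defined: x = 2, y = 4.
LHS = (x+y)² ≈ 36.0000
RHS = x² + y² ≈ 20.0000
Since 36.0000 ≠ 20.0000, the equation fails at this point, so it cannot hold for all real values of x and y for which both sides are defined.
The correct expansion is (x+y)² = x² + 2xy + y²; the cross term 2xy is missing.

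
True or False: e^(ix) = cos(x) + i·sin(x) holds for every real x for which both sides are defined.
Claim: e^(ix) = cos(x) + i·sin(x).
Reasoning: Euler's formula. Expand e^(ix) = Σ (ix)^k / k!. Since i² = -1, the even-k terms are Σ (-1)^m x^(2m)/(2m)! = cos(x) and the odd-k terms are i · Σ (-1)^m x^(2m+1)/(2m+1)! = i·sin(x).
So the two sides agree for every real x for which both sides are defined.

Conclusion: True.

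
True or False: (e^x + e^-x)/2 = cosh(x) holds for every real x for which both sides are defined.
True.

Claim: (e^x + e^-x)/2 = cosh(x).
Reasoning: This is exactly the definition of the hyperbolic cosine: cosh(x) := (e^x + e^-x)/2.
So the two sides agree for every real x for which both sides are defined.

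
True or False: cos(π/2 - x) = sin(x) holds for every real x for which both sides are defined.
True.

Claim: cos(π/2 - x) = sin(x).
Reasoning: Use cos(u - v) = cos(u)cos(v) + sin(u)sin(v) with u = π/2, v = x: cos(π/2)cos(x) + sin(π/2)sin(x) = 0·cos(x) + 1·sin(x) = sin(x).
So the two sides agree for every real x for which both sides are defined.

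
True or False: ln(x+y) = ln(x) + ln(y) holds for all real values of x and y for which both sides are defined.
Claim: ln(x+y) = ln(x) + ln(y).
Test a specific point where both sides are defined: x = 5, y = 3.
LHS = ln(x+y) ≈ 2.0794
RHS = ln(x) + ln(y) ≈ 2.7081
Since 2.0794 ≠ 2.7081, the equation fails at this point, so it cannot hold for all real values of x and y for which both sides are defined.
ln(x) + ln(y) = ln(xy), not ln(x+y).

Conclusion: False.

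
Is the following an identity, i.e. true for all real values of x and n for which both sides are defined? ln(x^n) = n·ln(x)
Claim: ln(x^n) = n·ln(x).
Reasoning: The right side requires x > 0. For x > 0, x^n = (e^(ln x))^n = e^(n·ln x), so taking ln of both sides gives ln(x^n) = n·ln(x).
So the two sides agree for all real values of x and n for which both sides are defined.

Conclusion: Yes, this is an identity.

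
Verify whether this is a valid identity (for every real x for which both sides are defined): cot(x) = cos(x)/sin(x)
Yes, this is an identity.

Claim: cot(x) = cos(x)/sin(x).
Reasoning: cot(x) is defined as 1/tan(x) = 1/(sin(x)/cos(x)) = cos(x)/sin(x), wherever sin(x) ≠ 0.
So the two sides agree for every real x for which both sides are defined.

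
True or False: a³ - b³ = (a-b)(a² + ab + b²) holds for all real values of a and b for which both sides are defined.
Claim: a³ - b³ = (a-b)(a² + ab + b²).
Reasoning: Expand the right side: (a-b)(a² + ab + b²) = a³ + a²b + ab² - a²b - ab² - b³ = a³ - b³ (the middle terms cancel in pairs).
So the two sides agree for all real values of a and b for which both sides are defined.

Conclusion: True.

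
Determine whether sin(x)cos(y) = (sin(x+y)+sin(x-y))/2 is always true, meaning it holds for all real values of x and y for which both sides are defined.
Yes, this is an identity.

Claim: sin(x)cos(y) = (sin(x+y)+sin(x-y))/2.
Reasoning: sin(x+y) = sin(x)cos(y) + cos(x)sin(y) and sin(x-y) = sin(x)cos(y) - cos(x)sin(y). Adding, sin(x+y) + sin(x-y) = 2sin(x)cos(y); divide by 2.
So the two sides agree for all real values of x and y for which both sides are defined.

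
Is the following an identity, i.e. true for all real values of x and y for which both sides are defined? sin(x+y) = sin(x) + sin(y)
Claim: sin(x+y) = sin(x) + sin(y).
Test a specific point where both sides are defined: x = π, y = -π/2.
LHS = sin(x+y) ≈ 1.0000
RHS = sin(x) + sin(y) ≈ -1.0000
Since 1.0000 ≠ -1.0000, the equation fails at this point, so it cannot hold for all real values of x and y for which both sides are defined.
The correct expansion is sin(x+y) = sin(x)cos(y) + cos(x)sin(y); sine is not additive.

Conclusion: No, this is NOT an identity.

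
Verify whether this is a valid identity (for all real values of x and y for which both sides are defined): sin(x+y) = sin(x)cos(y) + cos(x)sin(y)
Claim: sin(x+y) = sin(x)cos(y) + cos(x)sin(y).
Reasoning: By Euler's formula e^(i(x+y)) = e^(ix)·e^(iy) = (cos x + i·sin x)(cos y + i·sin y). The imaginary part of the left side is sin(x+y); the imaginary part of the product is sin(x)cos(y) + cos(x)sin(y).
So the two sides agree for all real values of x and y for which both sides are defined.

Conclusion: Yes, this is an identity.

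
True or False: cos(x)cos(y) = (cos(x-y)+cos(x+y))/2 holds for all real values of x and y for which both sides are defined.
True.

Claim: cos(x)cos(y) = (cos(x-y)+cos(x+y))/2.
Reasoning: cos(x-y) = cos(x)cos(y) + sin(x)sin(y) and cos(x+y) = cos(x)cos(y) - sin(x)sin(y). Adding, cos(x-y) + cos(x+y) = 2cos(x)cos(y); divide by 2.
So the two sides agree for all real values of x and y for which both sides are defined.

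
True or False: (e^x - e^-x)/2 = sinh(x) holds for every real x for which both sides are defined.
True.

Claim: (e^x - e^-x)/2 = sinh(x).
Reasoning: This is exactly the definition of the hyperbolic sine: sinh(x) := (e^x - e^-x)/2.
So the two sides agree for every real x for which both sides are defined.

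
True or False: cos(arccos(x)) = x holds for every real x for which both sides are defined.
Claim: cos(arccos(x)) = x.
Reasoning: For -1 ≤ x ≤ 1 (where arccos is defined), arccos(x) is by definition an angle whose cosine equals x. Taking the cosine of that angle returns x. (Note the other order, arccos(cos x) = x, is NOT an identity.)
So the two sides agree for every real x for which both sides are defined.

Conclusion: True.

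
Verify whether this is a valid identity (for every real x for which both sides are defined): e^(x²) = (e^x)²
No, this is NOT an identity.

Claim: e^(x²) = (e^x)².
Test a specific point where both sides are defined: x = -1.
LHS = e^(x²) ≈ 2.7183
RHS = (e^x)² ≈ 0.1353
Since 2.7183 ≠ 0.1353, the equation fails at this point, so it cannot hold for every real x for which both sides are defined.
(e^x)² = e^(2x), and 2x ≠ x² in general.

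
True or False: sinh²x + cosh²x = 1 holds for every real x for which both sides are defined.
Claim: sinh²x + cosh²x = 1.
Test a specific point where both sides are defined: x = -1.
LHS = sinh²x + cosh²x ≈ 3.7622
RHS = 1 ≈ 1.0000
Since 3.7622 ≠ 1.0000, the equation fails at this point, so it cannot hold for every real x for which both sides are defined.
The correct hyperbolic identity is cosh²x - sinh²x = 1 (a difference); the sum sinh²x + cosh²x equals cosh(2x).

Conclusion: False.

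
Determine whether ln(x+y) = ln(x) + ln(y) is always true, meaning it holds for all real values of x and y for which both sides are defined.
Claim: ln(x+y) = ln(x) + ln(y).
Test a specific point where both sides are defined: x = 4, y = 2.
LHS = ln(x+y) ≈ 1.7918
RHS = ln(x) + ln(y) ≈ 2.0794
Since 1.7918 ≠ 2.0794, the equation fails at this point, so it cannot hold for all real values of x and y for which both sides are defined.
ln(x) + ln(y) = ln(xy), not ln(x+y).

Conclusion: No, this is NOT an identity.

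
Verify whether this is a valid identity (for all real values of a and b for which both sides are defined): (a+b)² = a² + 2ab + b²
Yes, this is an identity.

Claim: (a+b)² = a² + 2ab + b².
Reasoning: Expand: (a+b)² = (a+b)(a+b) = a·a + a·b + b·a + b·b = a² + 2ab + b².
So the two sides agree for all real values of a and b for which both sides are defined.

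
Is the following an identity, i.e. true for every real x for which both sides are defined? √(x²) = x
Claim: √(x²) = x.
Test a specific point where both sides are defined: x = -2.
LHS = √(x²) ≈ 2.0000
RHS = x ≈ -2.0000
Since 2.0000 ≠ -2.0000, the equation fails at this point, so it cannot hold for every real x for which both sides are defined.
√(x²) = |x|, which differs from x whenever x < 0 (both sides are defined for every real x).

Conclusion: No, this is NOT an identity.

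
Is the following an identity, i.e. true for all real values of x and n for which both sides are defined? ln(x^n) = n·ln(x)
Yes, this is an identity.

Claim: ln(x^n) = n·ln(x).
Reasoning: The right side requires x > 0. For x > 0, x^n = (e^(ln x))^n = e^(n·ln x), so taking ln of both sides gives ln(x^n) = n·ln(x).
So the two sides agree for all real values of x and n for which both sides are defined.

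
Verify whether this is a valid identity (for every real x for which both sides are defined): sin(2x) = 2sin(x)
No, this is NOT an identity.

Claim: sin(2x) = 2sin(x).
Test a specific point where both sides are defined: x = π/4.
LHS = sin(2x) ≈ 1.0000
RHS = 2sin(x) ≈ 1.4142
Since 1.0000 ≠ 1.4142, the equation fails at this point, so it cannot hold for every real x for which both sides are defined.
The correct double-angle formula is sin(2x) = 2sin(x)cos(x).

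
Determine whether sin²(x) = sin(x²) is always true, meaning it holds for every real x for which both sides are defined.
No, this is NOT an identity.

Claim: sin²(x) = sin(x²).
Test a specific point where both sides are defined: x = π/6.
LHS = sin²(x) ≈ 0.2500
RHS = sin(x²) ≈ 0.2707
Since 0.2500 ≠ 0.2707, the equation fails at this point, so it cannot hold for every real x for which both sides are defined.
sin²(x) means (sin x)², squaring the output; sin(x²) squares the input. These are different functions.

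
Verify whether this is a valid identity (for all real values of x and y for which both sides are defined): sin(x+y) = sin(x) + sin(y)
No, this is NOT an identity.

Claim: sin(x+y) = sin(x) + sin(y).
Test a specific point where both sides are defined: x = π/3, y = 3π/4.
LHS = sin(x+y) ≈ -0.2588
RHS = sin(x) + sin(y) ≈ 1.5731
Since -0.2588 ≠ 1.5731, the equation fails at this point, so it cannot hold for all real values of x and y for which both sides are defined.
The correct expansion is sin(x+y) = sin(x)cos(y) + cos(x)sin(y); sine is not additive.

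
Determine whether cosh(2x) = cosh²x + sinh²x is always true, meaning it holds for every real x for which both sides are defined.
Yes, this is an identity.

Claim: cosh(2x) = cosh²x + sinh²x.
Reasoning: cosh²x = (e^(2x) + 2 + e^(-2x))/4 and sinh²x = (e^(2x) - 2 + e^(-2x))/4. Adding gives (2e^(2x) + 2e^(-2x))/4 = (e^(2x) + e^(-2x))/2 = cosh(2x).
So the two sides agree for every real x for which both sides are defined.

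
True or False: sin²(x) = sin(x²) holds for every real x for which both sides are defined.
Claim: sin²(x) = sin(x²).
Test a specific point where both sides are defined: x = π/4.
LHS = sin²(x) ≈ 0.5000
RHS = sin(x²) ≈ 0.5785
Since 0.5000 ≠ 0.5785, the equation fails at this point, so it cannot hold for every real x for which both sides are defined.
sin²(x) means (sin x)², squaring the output; sin(x²) squares the input. These are different functions.

Conclusion: False.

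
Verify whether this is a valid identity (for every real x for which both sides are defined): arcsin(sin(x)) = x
Claim: arcsin(sin(x)) = x.
Test a specific point where both sides are defined: x = 2π/3.
LHS = arcsin(sin(x)) ≈ 1.0472
RHS = x ≈ 2.0944
Since 1.0472 ≠ 2.0944, the equation fails at this point, so it cannot hold for every real x for which both sides are defined.
arcsin only returns values in [-π/2, π/2], so arcsin(sin(x)) = x holds only for x in that interval, not for all real x.

Conclusion: No, this is NOT an identity.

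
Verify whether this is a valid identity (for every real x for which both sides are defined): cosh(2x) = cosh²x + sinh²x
Yes, this is an identity.

Claim: cosh(2x) = cosh²x + sinh²x.
Reasoning: cosh²x = (e^(2x) + 2 + e^(-2x))/4 and sinh²x = (e^(2x) - 2 + e^(-2x))/4. Adding gives (2e^(2x) + 2e^(-2x))/4 = (e^(2x) + e^(-2x))/2 = cosh(2x).
So the two sides agree for every real x for which both sides are defined.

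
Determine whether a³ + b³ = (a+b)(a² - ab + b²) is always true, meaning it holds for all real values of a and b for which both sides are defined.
Yes, this is an identity.

Claim: a³ + b³ = (a+b)(a² - ab + b²).
Reasoning: Expand the right side: (a+b)(a² - ab + b²) = a³ - a²b + ab² + a²b - ab² + b³ = a³ + b³ (the middle terms cancel in pairs).
So the two sides agree for all real values of a and b for which both sides are defined.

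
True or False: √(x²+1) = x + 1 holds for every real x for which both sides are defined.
False.

Claim: √(x²+1) = x + 1.
Test a specific point where both sides are defined: x = 4.
LHS = √(x²+1) ≈ 4.1231
RHS = x + 1 ≈ 5.0000
Since 4.1231 ≠ 5.0000, the equation fails at this point, so it cannot hold for every real x for which both sides are defined.
(x+1)² = x² + 2x + 1 ≠ x² + 1 unless x = 0.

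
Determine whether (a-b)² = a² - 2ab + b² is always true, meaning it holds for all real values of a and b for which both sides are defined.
Yes, this is an identity.

Claim: (a-b)² = a² - 2ab + b².
Reasoning: Expand: (a-b)² = (a-b)(a-b) = a·a - a·b - b·a + b·b = a² - 2ab + b².
So the two sides agree for all real values of a and b for which both sides are defined.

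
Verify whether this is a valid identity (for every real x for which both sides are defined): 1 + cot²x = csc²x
Claim: 1 + cot²x = csc²x.
Reasoning: Start from sin²x + cos²x = 1 and divide every term by sin²x (allowed wherever cot x and csc x are defined): 1 + cot²x = 1/sin²x = csc²x.
So the two sides agree for every real x for which both sides are defined.

Conclusion: Yes, this is an identity.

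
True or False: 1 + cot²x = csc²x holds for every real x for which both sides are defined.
True.

Claim: 1 + cot²x = csc²x.
Reasoning: Start from sin²x + cos²x = 1 and divide every term by sin²x (allowed wherever cot x and csc x are defined): 1 + cot²x = 1/sin²x = csc²x.
So the two sides agree for every real x for which both sides are defined.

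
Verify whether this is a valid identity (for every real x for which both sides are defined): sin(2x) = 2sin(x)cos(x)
Claim: sin(2x) = 2sin(x)cos(x).
Reasoning: Put y = x in the addition formula sin(x+y) = sin(x)cos(y) + cos(x)sin(y): sin(2x) = sin(x)cos(x) + cos(x)sin(x) = 2sin(x)cos(x).
So the two sides agree for every real x for which both sides are defined.

Conclusion: Yes, this is an identity.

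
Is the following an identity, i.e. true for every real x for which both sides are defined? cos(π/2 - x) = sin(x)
Claim: cos(π/2 - x) = sin(x).
Reasoning: Use cos(u - v) = cos(u)cos(v) + sin(u)sin(v) with u = π/2, v = x: cos(π/2)cos(x) + sin(π/2)sin(x) = 0·cos(x) + 1·sin(x) = sin(x).
So the two sides agree for every real x for which both sides are defined.

Conclusion: Yes, this is an identity.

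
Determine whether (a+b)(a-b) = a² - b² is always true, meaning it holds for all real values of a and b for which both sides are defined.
Yes, this is an identity.

Claim: (a+b)(a-b) = a² - b².
Reasoning: Expand: (a+b)(a-b) = a² - ab + ba - b² = a² - b² (the cross terms cancel).
So the two sides agree for all real values of a and b for which both sides are defined.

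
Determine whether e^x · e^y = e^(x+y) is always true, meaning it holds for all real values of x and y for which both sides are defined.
Yes, this is an identity.

Claim: e^x · e^y = e^(x+y).
Reasoning: This is the law of exponents for a common base: multiplying powers adds exponents. E.g. from the series, (Σ x^j/j!)(Σ y^k/k!) = Σ_m (Σ_{j+k=m} x^j y^k/(j!k!)) = Σ_m (x+y)^m/m! by the binomial theorem.
So the two sides agree for all real values of x and y for which both sides are defined.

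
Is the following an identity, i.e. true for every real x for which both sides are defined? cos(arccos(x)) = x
Yes, this is an identity.

Claim: cos(arccos(x)) = x.
Reasoning: For -1 ≤ x ≤ 1 (where arccos is defined), arccos(x) is by definition an angle whose cosine equals x. Taking the cosine of that angle returns x. (Note the other order, arccos(cos x) = x, is NOT an identity.)
So the two sides agree for every real x for which both sides are defined.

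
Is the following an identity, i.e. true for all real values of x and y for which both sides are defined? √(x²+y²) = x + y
No, this is NOT an identity.

Claim: √(x²+y²) = x + y.
Test a specific point where both sides are defined: x = 5, y = -1.
LHS = √(x²+y²) ≈ 5.0990
RHS = x + y ≈ 4.0000
Since 5.0990 ≠ 4.0000, the equation fails at this point, so it cannot hold for all real values of x and y for which both sides are defined.
(x+y)² = x² + 2xy + y², not x² + y², so the square root does not split this way.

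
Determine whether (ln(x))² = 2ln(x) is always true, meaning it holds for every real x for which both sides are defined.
Claim: (ln(x))² = 2ln(x).
Test a specific point where both sides are defined: x = 3.
LHS = (ln(x))² ≈ 1.2069
RHS = 2ln(x) ≈ 2.1972
Since 1.2069 ≠ 2.1972, the equation fails at this point, so it cannot hold for every real x for which both sides are defined.
2ln(x) equals ln(x²), which is not the same as (ln x)².

Conclusion: No, this is NOT an identity.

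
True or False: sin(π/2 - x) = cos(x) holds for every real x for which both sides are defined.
True.

Claim: sin(π/2 - x) = cos(x).
Reasoning: Use sin(u - v) = sin(u)cos(v) - cos(u)sin(v) with u = π/2, v = x: sin(π/2)cos(x) - cos(π/2)sin(x) = 1·cos(x) - 0·sin(x) = cos(x).
So the two sides agree for every real x for which both sides are defined.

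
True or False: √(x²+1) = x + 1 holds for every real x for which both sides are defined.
Claim: √(x²+1) = x + 1.
Test a specific point where both sides are defined: x = 3.
LHS = √(x²+1) ≈ 3.1623
RHS = x + 1 ≈ 4.0000
Since 3.1623 ≠ 4.0000, the equation fails at this point, so it cannot hold for every real x for which both sides are defined.
(x+1)² = x² + 2x + 1 ≠ x² + 1 unless x = 0.

Conclusion: False.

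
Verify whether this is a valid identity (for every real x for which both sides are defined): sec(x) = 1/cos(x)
Claim: sec(x) = 1/cos(x).
Reasoning: sec(x) is by definition the reciprocal of cos(x), wherever cos(x) ≠ 0.
So the two sides agree for every real x for which both sides are defined.

Conclusion: Yes, this is an identity.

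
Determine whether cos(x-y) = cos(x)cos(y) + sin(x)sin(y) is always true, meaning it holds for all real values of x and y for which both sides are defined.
Yes, this is an identity.

Claim: cos(x-y) = cos(x)cos(y) + sin(x)sin(y).
Reasoning: Replace y by -y in cos(x+y) = cos(x)cos(y) - sin(x)sin(y) and use cos(-y) = cos(y), sin(-y) = -sin(y): cos(x-y) = cos(x)cos(y) + sin(x)sin(y).
So the two sides agree for all real values of x and y for which both sides are defined.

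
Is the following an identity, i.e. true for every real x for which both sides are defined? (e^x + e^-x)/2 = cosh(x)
Claim: (e^x + e^-x)/2 = cosh(x).
Reasoning: This is exactly the definition of the hyperbolic cosine: cosh(x) := (e^x + e^-x)/2.
So the two sides agree for every real x for which both sides are defined.

Conclusion: Yes, this is an identity.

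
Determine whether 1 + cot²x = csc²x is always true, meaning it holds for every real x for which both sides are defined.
Yes, this is an identity.

Claim: 1 + cot²x = csc²x.
Reasoning: Start from sin²x + cos²x = 1 and divide every term by sin²x (allowed wherever cot x and csc x are defined): 1 + cot²x = 1/sin²x = csc²x.
So the two sides agree for every real x for which both sides are defined.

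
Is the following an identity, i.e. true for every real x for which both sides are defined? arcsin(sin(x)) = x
Claim: arcsin(sin(x)) = x.
Test a specific point where both sides are defined: x = π.
LHS = arcsin(sin(x)) ≈ 0.0000
RHS = x ≈ 3.1416
Since 0.0000 ≠ 3.1416, the equation fails at this point, so it cannot hold for every real x for which both sides are defined.
arcsin only returns values in [-π/2, π/2], so arcsin(sin(x)) = x holds only for x in that interval, not for all real x.

Conclusion: No, this is NOT an identity.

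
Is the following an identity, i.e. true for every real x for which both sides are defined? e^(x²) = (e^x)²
Claim: e^(x²) = (e^x)².
Test a specific point where both sides are defined: x = -2.
LHS = e^(x²) ≈ 54.5982
RHS = (e^x)² ≈ 0.0183
Since 54.5982 ≠ 0.0183, the equation fails at this point, so it cannot hold for every real x for which both sides are defined.
(e^x)² = e^(2x), and 2x ≠ x² in general.

Conclusion: No, this is NOT an identity.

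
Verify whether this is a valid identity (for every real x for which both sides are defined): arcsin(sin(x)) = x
No, this is NOT an identity.

Claim: arcsin(sin(x)) = x.
Test a specific point where both sides are defined: x = 3π/4.
LHS = arcsin(sin(x)) ≈ 0.7854
RHS = x ≈ 2.3562
Since 0.7854 ≠ 2.3562, the equation fails at this point, so it cannot hold for every real x for which both sides are defined.
arcsin only returns values in [-π/2, π/2], so arcsin(sin(x)) = x holds only for x in that interval, not for all real x.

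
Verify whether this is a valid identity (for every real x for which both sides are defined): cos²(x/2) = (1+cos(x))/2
Claim: cos²(x/2) = (1+cos(x))/2.
Reasoning: Use cos(2θ) = 2cos²θ - 1 with θ = x/2: cos(x) = 2cos²(x/2) - 1. Solving for cos²(x/2) gives (1 + cos(x))/2.
So the two sides agree for every real x for which both sides are defined.

Conclusion: Yes, this is an identity.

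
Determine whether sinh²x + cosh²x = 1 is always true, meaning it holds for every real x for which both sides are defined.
No, this is NOT an identity.

Claim: sinh²x + cosh²x = 1.
Test a specific point where both sides are defined: x = 3/2.
LHS = sinh²x + cosh²x ≈ 10.0677
RHS = 1 ≈ 1.0000
Since 10.0677 ≠ 1.0000, the equation fails at this point, so it cannot hold for every real x for which both sides are defined.
The correct hyperbolic identity is cosh²x - sinh²x = 1 (a difference); the sum sinh²x + cosh²x equals cosh(2x).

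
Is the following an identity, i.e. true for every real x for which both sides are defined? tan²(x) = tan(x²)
Claim: tan²(x) = tan(x²).
Test a specific point where both sides are defined: x = -π/4.
LHS = tan²(x) ≈ 1.0000
RHS = tan(x²) ≈ 0.7092
Since 1.0000 ≠ 0.7092, the equation fails at this point, so it cannot hold for every real x for which both sides are defined.
tan²(x) means (tan x)², squaring the output; tan(x²) squares the input. These are different functions.

Conclusion: No, this is NOT an identity.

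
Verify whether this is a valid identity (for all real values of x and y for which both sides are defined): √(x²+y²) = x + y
No, this is NOT an identity.

Claim: √(x²+y²) = x + y.
Test a specific point where both sides are defined: x = -2, y = 1/2.
LHS = √(x²+y²) ≈ 2.0616
RHS = x + y ≈ -1.5000
Since 2.0616 ≠ -1.5000, the equation fails at this point, so it cannot hold for all real values of x and y for which both sides are defined.
(x+y)² = x² + 2xy + y², not x² + y², so the square root does not split this way.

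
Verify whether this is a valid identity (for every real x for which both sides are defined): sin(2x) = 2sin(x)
No, this is NOT an identity.

Claim: sin(2x) = 2sin(x).
Test a specific point where both sides are defined: x = 3π/4.
LHS = sin(2x) ≈ -1.0000
RHS = 2sin(x) ≈ 1.4142
Since -1.0000 ≠ 1.4142, the equation fails at this point, so it cannot hold for every real x for which both sides are defined.
The correct double-angle formula is sin(2x) = 2sin(x)cos(x).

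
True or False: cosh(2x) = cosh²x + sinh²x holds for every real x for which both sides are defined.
True.

Claim: cosh(2x) = cosh²x + sinh²x.
Reasoning: cosh²x = (e^(2x) + 2 + e^(-2x))/4 and sinh²x = (e^(2x) - 2 + e^(-2x))/4. Adding gives (2e^(2x) + 2e^(-2x))/4 = (e^(2x) + e^(-2x))/2 = cosh(2x).
So the two sides agree for every real x for which both sides are defined.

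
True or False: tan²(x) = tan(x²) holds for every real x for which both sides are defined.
Claim: tan²(x) = tan(x²).
Test a specific point where both sides are defined: x = -π/6.
LHS = tan²(x) ≈ 0.3333
RHS = tan(x²) ≈ 0.2812
Since 0.3333 ≠ 0.2812, the equation fails at this point, so it cannot hold for every real x for which both sides are defined.
tan²(x) means (tan x)², squaring the output; tan(x²) squares the input. These are different functions.

Conclusion: False.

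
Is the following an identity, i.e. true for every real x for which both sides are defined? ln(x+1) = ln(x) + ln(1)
Claim: ln(x+1) = ln(x) + ln(1).
Test a specific point where both sides are defined: x = 1/2.
LHS = ln(x+1) ≈ 0.4055
RHS = ln(x) + ln(1) ≈ -0.6931
Since 0.4055 ≠ -0.6931, the equation fails at this point, so it cannot hold for every real x for which both sides are defined.
ln(1) = 0, so the right side is just ln(x), which differs from ln(x+1).

Conclusion: No, this is NOT an identity.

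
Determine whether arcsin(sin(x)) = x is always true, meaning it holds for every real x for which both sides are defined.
Claim: arcsin(sin(x)) = x.
Test a specific point where both sides are defined: x = 3π/4.
LHS = arcsin(sin(x)) ≈ 0.7854
RHS = x ≈ 2.3562
Since 0.7854 ≠ 2.3562, the equation fails at this point, so it cannot hold for every real x for which both sides are defined.
arcsin only returns values in [-π/2, π/2], so arcsin(sin(x)) = x holds only for x in that interval, not for all real x.

Conclusion: No, this is NOT an identity.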